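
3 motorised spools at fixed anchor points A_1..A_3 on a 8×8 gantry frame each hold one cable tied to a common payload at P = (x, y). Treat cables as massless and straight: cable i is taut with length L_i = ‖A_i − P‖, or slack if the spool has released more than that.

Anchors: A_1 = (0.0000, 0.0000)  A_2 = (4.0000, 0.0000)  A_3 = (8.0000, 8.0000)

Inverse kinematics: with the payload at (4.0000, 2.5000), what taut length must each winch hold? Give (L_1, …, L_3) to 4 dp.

cable 1: Δx=-4.0000, Δy=-2.5000; L_1 = √(Δx²+Δy²) = 4.7170
cable 2: Δx=0.0000, Δy=-2.5000; L_2 = √(Δx²+Δy²) = 2.5000
cable 3: Δx=4.0000, Δy=5.5000; L_3 = √(Δx²+Δy²) = 6.8007

(4.7170, 2.5000, 6.8007)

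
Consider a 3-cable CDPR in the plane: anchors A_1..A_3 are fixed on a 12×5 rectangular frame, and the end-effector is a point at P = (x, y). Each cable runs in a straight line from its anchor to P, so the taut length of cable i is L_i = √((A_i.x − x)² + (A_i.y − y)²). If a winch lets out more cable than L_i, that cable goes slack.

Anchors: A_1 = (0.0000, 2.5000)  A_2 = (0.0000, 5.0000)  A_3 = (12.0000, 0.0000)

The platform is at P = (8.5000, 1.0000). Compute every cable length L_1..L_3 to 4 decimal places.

cable 1: Δx=-8.5000, Δy=1.5000; L_1 = √(Δx²+Δy²) = 8.6313
cable 2: Δx=-8.5000, Δy=4.0000; L_2 = √(Δx²+Δy²) = 9.3941
cable 3: Δx=3.5000, Δy=-1.0000; L_3 = √(Δx²+Δy²) = 3.6401

(8.6313, 9.3941, 3.6401)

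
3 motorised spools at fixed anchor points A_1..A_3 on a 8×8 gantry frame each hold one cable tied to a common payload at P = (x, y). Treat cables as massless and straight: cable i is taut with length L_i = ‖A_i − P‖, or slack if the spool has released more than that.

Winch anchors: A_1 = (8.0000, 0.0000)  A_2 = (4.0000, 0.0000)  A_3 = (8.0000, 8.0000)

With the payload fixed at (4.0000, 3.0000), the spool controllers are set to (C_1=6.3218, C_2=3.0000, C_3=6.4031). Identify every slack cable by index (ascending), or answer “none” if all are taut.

1

i=1: geometric 5.0000 vs commanded 6.3218 ⇒ slack
i=2: geometric 3.0000 vs commanded 3.0000 ⇒ taut
i=3: geometric 6.4031 vs commanded 6.4031 ⇒ taut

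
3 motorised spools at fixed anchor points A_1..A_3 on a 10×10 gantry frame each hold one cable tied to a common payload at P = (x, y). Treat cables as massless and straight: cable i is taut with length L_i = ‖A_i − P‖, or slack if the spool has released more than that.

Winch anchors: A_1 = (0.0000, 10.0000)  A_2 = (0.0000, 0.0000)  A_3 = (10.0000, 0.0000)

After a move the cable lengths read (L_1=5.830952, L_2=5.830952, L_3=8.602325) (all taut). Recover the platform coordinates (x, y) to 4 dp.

(3.0000, 5.0000)

expand ‖A_i−P‖²=L_i² and subtract eq 1 (c_i ≔ ‖A_i‖²−L_i²)
c_1 = 0.0000+100.0000−34.0000 = 66.0000
eq1−eq2 → [0.0000  20.0000]·P = 100.0000
eq1−eq3 → [-20.0000  20.0000]·P = 40.0000
2×2 solve → P = (3.0000, 5.0000)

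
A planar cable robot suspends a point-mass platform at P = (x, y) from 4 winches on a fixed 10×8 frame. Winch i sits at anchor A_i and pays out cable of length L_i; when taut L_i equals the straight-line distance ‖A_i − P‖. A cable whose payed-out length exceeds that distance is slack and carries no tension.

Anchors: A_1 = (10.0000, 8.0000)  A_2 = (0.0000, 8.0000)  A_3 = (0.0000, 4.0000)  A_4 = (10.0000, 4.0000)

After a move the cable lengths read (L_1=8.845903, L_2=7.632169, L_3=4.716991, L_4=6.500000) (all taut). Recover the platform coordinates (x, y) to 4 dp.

circle eqns → linear via eq_j − eq_1; set c_j = A_j·A_j − L_j²
c_1 = 100.0000+64.0000−78.2500 = 85.7500
20.0000·x + 0.0000·y = c_1−c_2 = 80.0000
20.0000·x + 8.0000·y = c_1−c_3 = 92.0000
0.0000·x + 8.0000·y = c_1−c_4 = 12.0000
solve first two rows → x=4.0000, y=1.5000
check cable 4: ‖A_4−P‖² = 42.2500 ≈ L_4² = 42.2500 ✓

(4.0000, 1.5000)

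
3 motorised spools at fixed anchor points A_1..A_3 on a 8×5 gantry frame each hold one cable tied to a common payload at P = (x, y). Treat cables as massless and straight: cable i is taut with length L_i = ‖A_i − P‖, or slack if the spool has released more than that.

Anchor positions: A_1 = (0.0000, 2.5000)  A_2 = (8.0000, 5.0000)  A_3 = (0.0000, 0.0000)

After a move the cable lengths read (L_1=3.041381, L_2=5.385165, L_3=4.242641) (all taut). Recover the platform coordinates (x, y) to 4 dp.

(3.0000, 3.0000)

expand ‖A_i−P‖²=L_i² and subtract eq 1 (q_i ≔ ‖A_i‖²−L_i²)
q_1 = 0.0000+6.2500−9.2500 = -3.0000
eq1−eq2 → [-16.0000  -5.0000]·P = -63.0000
eq1−eq3 → [0.0000  5.0000]·P = 15.0000
2×2 solve → P = (3.0000, 3.0000)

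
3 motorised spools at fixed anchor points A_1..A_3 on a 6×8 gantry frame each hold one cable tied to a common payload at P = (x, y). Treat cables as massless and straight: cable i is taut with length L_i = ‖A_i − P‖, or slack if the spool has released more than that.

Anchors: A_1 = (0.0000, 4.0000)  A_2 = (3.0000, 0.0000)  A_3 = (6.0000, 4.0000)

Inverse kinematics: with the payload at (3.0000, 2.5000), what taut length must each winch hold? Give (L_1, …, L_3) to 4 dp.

(3.3541, 2.5000, 3.3541)

L_1: Δ = A_1−P = (-3.0000, 1.5000) → ‖Δ‖ = √11.2500 = 3.3541
L_2: Δ = A_2−P = (0.0000, -2.5000) → ‖Δ‖ = √6.2500 = 2.5000
L_3: Δ = A_3−P = (3.0000, 1.5000) → ‖Δ‖ = √11.2500 = 3.3541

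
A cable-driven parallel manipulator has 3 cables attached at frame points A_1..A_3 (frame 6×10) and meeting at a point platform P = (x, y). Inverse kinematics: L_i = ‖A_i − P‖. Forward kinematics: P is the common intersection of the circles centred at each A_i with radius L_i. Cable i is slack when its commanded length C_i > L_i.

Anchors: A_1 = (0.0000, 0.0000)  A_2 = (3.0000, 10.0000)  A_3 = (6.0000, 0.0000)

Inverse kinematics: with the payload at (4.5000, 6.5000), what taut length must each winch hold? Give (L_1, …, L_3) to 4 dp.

cable 1: Δx=-4.5000, Δy=-6.5000; L_1 = √(Δx²+Δy²) = 7.9057
cable 2: Δx=-1.5000, Δy=3.5000; L_2 = √(Δx²+Δy²) = 3.8079
cable 3: Δx=1.5000, Δy=-6.5000; L_3 = √(Δx²+Δy²) = 6.6708

(7.9057, 3.8079, 6.6708)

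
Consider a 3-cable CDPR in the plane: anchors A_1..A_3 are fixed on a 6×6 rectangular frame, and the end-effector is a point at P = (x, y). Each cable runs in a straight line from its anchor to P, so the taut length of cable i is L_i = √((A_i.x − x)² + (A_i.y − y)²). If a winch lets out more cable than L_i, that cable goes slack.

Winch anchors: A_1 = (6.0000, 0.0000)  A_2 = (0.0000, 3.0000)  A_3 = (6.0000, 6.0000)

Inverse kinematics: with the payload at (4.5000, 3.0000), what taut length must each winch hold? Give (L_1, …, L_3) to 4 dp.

L_1: Δ = A_1−P = (1.5000, -3.0000) → ‖Δ‖ = √11.2500 = 3.3541
L_2: Δ = A_2−P = (-4.5000, 0.0000) → ‖Δ‖ = √20.2500 = 4.5000
L_3: Δ = A_3−P = (1.5000, 3.0000) → ‖Δ‖ = √11.2500 = 3.3541

(3.3541, 4.5000, 3.3541)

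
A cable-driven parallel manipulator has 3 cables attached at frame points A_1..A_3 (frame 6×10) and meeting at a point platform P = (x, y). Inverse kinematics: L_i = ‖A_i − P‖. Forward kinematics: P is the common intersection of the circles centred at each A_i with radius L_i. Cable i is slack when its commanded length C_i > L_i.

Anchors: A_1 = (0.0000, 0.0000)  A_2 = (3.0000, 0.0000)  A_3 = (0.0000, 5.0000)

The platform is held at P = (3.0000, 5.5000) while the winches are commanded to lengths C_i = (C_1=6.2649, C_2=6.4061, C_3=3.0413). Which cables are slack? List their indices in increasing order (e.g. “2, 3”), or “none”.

cable 1: √((-3.0000)²+(-5.5000)²)=6.2650, C_1=6.2649: taut
cable 2: √((0.0000)²+(-5.5000)²)=5.5000, C_2=6.4061: slack
cable 3: √((-3.0000)²+(-0.5000)²)=3.0414, C_3=3.0413: taut

2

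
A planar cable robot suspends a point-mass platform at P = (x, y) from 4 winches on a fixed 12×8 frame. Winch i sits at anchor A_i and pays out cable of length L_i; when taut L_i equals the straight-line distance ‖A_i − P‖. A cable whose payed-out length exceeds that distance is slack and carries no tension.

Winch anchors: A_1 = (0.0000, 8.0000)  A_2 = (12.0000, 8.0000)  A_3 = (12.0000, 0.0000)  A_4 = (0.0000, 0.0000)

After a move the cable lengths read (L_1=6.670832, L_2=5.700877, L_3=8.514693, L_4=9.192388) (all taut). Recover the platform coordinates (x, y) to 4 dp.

each cable: (A_i−P)·(A_i−P) = L_i²; let k_i = ‖A_i‖²−L_i²
k_1 = 0.0000+64.0000−44.5000 = 19.5000
row 1: -24.0000x + 0.0000y = -156.0000  (k_2=175.5000)
row 2: -24.0000x + 16.0000y = -52.0000  (k_3=71.5000)
row 3: 0.0000x + 16.0000y = 104.0000  (k_4=-84.5000)
Cramer on rows 1–2 → x = 6.5000, y = 6.5000
check cable 4: ‖A_4−P‖² = 84.5000 ≈ L_4² = 84.5000 ✓

(6.5000, 6.5000)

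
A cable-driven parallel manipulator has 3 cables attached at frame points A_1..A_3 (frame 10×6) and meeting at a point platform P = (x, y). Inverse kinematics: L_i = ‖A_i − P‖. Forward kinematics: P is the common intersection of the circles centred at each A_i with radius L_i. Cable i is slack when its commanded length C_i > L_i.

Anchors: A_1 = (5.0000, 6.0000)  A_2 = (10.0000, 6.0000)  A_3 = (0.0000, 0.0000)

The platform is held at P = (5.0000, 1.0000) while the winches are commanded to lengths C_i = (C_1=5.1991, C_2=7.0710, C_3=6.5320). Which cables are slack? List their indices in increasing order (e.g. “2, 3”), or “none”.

1, 3

cable 1: √((0.0000)²+(5.0000)²)=5.0000, C_1=5.1991: slack
cable 2: √((5.0000)²+(5.0000)²)=7.0711, C_2=7.0710: taut
cable 3: √((-5.0000)²+(-1.0000)²)=5.0990, C_3=6.5320: slack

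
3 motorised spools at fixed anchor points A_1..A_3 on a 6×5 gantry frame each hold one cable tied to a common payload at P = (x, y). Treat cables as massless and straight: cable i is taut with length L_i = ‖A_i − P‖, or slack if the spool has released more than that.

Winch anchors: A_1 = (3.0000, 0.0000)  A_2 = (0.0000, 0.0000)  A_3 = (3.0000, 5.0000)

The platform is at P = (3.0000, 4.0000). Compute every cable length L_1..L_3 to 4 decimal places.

L_1: Δ = A_1−P = (0.0000, -4.0000) → ‖Δ‖ = √16.0000 = 4.0000
L_2: Δ = A_2−P = (-3.0000, -4.0000) → ‖Δ‖ = √25.0000 = 5.0000
L_3: Δ = A_3−P = (0.0000, 1.0000) → ‖Δ‖ = √1.0000 = 1.0000

(4.0000, 5.0000, 1.0000)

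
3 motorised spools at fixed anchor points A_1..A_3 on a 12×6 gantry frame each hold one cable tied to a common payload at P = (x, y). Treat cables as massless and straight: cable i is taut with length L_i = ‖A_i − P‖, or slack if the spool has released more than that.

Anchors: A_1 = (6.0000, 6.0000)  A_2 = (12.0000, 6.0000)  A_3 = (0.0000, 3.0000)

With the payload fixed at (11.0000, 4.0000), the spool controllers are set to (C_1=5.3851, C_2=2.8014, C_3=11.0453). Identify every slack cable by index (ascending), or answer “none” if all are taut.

cable 1: L_1 = ‖A_1−P‖ = 5.3852;  C_1 = 5.3851 → taut
cable 2: L_2 = ‖A_2−P‖ = 2.2361;  C_2 = 2.8014 → slack
cable 3: L_3 = ‖A_3−P‖ = 11.0454;  C_3 = 11.0453 → taut

2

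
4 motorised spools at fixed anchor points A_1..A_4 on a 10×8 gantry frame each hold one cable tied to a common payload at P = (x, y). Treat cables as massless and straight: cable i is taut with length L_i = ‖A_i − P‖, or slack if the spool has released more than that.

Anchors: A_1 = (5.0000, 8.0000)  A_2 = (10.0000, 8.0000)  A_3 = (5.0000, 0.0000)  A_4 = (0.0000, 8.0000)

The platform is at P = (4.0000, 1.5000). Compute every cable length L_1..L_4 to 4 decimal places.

cable 1: Δx=1.0000, Δy=6.5000; L_1 = √(Δx²+Δy²) = 6.5765
cable 2: Δx=6.0000, Δy=6.5000; L_2 = √(Δx²+Δy²) = 8.8459
cable 3: Δx=1.0000, Δy=-1.5000; L_3 = √(Δx²+Δy²) = 1.8028
cable 4: Δx=-4.0000, Δy=6.5000; L_4 = √(Δx²+Δy²) = 7.6322

(6.5765, 8.8459, 1.8028, 7.6322)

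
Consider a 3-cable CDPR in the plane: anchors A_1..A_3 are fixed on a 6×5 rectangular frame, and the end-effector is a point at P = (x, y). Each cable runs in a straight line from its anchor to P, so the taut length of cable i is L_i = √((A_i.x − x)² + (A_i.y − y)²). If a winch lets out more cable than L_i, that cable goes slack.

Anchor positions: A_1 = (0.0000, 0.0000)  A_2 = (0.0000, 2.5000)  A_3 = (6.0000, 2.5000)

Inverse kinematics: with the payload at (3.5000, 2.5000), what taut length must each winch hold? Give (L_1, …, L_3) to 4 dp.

L_1: Δ = A_1−P = (-3.5000, -2.5000) → ‖Δ‖ = √18.5000 = 4.3012
L_2: Δ = A_2−P = (-3.5000, 0.0000) → ‖Δ‖ = √12.2500 = 3.5000
L_3: Δ = A_3−P = (2.5000, 0.0000) → ‖Δ‖ = √6.2500 = 2.5000

(4.3012, 3.5000, 2.5000)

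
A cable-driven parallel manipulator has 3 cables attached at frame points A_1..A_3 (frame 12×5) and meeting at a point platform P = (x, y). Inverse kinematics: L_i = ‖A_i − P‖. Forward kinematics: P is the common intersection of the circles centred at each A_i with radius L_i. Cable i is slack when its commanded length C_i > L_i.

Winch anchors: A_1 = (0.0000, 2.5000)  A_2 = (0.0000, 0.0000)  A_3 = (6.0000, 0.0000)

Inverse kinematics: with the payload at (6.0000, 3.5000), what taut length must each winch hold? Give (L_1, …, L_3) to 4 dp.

(6.0828, 6.9462, 3.5000)

cable 1: Δx=-6.0000, Δy=-1.0000; L_1 = √(Δx²+Δy²) = 6.0828
cable 2: Δx=-6.0000, Δy=-3.5000; L_2 = √(Δx²+Δy²) = 6.9462
cable 3: Δx=0.0000, Δy=-3.5000; L_3 = √(Δx²+Δy²) = 3.5000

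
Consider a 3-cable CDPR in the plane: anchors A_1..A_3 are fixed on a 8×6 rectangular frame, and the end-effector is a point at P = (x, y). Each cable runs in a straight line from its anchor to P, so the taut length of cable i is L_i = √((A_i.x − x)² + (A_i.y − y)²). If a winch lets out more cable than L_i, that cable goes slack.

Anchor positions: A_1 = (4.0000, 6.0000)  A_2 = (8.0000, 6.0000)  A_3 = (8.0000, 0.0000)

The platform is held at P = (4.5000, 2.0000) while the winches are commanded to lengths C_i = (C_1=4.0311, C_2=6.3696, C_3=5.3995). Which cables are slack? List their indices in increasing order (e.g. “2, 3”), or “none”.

2, 3

cable 1: √((-0.5000)²+(4.0000)²)=4.0311, C_1=4.0311: taut
cable 2: √((3.5000)²+(4.0000)²)=5.3151, C_2=6.3696: slack
cable 3: √((3.5000)²+(-2.0000)²)=4.0311, C_3=5.3995: slack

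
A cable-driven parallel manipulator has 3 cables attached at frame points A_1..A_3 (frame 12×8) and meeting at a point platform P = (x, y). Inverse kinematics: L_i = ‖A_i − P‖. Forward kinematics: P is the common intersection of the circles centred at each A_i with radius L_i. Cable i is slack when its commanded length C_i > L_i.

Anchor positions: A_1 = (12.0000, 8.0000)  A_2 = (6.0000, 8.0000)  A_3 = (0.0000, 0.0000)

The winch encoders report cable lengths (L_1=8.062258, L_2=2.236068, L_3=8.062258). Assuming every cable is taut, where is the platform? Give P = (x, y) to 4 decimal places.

(4.0000, 7.0000)

expand ‖A_i−P‖²=L_i² and subtract eq 1 (q_i ≔ ‖A_i‖²−L_i²)
q_1 = 144.0000+64.0000−65.0000 = 143.0000
eq1−eq2 → [12.0000  0.0000]·P = 48.0000
eq1−eq3 → [24.0000  16.0000]·P = 208.0000
2×2 solve → P = (4.0000, 7.0000)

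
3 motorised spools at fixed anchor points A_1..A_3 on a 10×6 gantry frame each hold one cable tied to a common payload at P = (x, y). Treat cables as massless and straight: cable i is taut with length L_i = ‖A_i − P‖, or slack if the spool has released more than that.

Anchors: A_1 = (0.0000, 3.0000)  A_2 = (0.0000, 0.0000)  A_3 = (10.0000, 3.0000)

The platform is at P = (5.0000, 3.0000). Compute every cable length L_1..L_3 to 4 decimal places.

cable 1: Δx=-5.0000, Δy=0.0000; L_1 = √(Δx²+Δy²) = 5.0000
cable 2: Δx=-5.0000, Δy=-3.0000; L_2 = √(Δx²+Δy²) = 5.8310
cable 3: Δx=5.0000, Δy=0.0000; L_3 = √(Δx²+Δy²) = 5.0000

(5.0000, 5.8310, 5.0000)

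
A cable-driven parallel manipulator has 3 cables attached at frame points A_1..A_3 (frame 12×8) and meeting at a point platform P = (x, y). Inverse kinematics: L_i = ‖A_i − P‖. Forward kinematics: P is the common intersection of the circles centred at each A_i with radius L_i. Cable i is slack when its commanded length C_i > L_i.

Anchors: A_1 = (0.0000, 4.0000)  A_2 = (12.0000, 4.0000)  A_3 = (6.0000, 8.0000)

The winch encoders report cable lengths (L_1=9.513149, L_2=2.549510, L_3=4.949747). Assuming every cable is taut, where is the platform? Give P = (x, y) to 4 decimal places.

expand ‖A_i−P‖²=L_i² and subtract eq 1 (c_i ≔ ‖A_i‖²−L_i²)
c_1 = 0.0000+16.0000−90.5000 = -74.5000
eq1−eq2 → [-24.0000  0.0000]·P = -228.0000
eq1−eq3 → [-12.0000  -8.0000]·P = -150.0000
2×2 solve → P = (9.5000, 4.5000)

(9.5000, 4.5000)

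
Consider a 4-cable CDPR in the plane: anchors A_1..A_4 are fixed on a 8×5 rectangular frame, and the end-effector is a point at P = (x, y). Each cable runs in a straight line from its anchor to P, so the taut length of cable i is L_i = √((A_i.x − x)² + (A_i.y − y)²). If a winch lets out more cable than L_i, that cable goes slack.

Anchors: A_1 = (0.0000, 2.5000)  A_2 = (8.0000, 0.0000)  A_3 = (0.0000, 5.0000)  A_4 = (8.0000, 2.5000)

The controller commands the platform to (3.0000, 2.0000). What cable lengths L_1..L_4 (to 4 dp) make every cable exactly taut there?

L_1: Δ = A_1−P = (-3.0000, 0.5000) → ‖Δ‖ = √9.2500 = 3.0414
L_2: Δ = A_2−P = (5.0000, -2.0000) → ‖Δ‖ = √29.0000 = 5.3852
L_3: Δ = A_3−P = (-3.0000, 3.0000) → ‖Δ‖ = √18.0000 = 4.2426
L_4: Δ = A_4−P = (5.0000, 0.5000) → ‖Δ‖ = √25.2500 = 5.0249

(3.0414, 5.3852, 4.2426, 5.0249)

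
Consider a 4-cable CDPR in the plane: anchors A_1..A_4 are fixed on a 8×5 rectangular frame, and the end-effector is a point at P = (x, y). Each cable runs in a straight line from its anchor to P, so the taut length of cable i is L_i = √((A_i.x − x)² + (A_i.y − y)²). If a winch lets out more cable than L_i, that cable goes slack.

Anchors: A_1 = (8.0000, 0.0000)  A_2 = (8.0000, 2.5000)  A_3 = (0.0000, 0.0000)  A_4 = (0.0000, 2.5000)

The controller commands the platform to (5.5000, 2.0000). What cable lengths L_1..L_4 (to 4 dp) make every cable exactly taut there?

(3.2016, 2.5495, 5.8523, 5.5227)

cable 1: Δx=2.5000, Δy=-2.0000; L_1 = √(Δx²+Δy²) = 3.2016
cable 2: Δx=2.5000, Δy=0.5000; L_2 = √(Δx²+Δy²) = 2.5495
cable 3: Δx=-5.5000, Δy=-2.0000; L_3 = √(Δx²+Δy²) = 5.8523
cable 4: Δx=-5.5000, Δy=0.5000; L_4 = √(Δx²+Δy²) = 5.5227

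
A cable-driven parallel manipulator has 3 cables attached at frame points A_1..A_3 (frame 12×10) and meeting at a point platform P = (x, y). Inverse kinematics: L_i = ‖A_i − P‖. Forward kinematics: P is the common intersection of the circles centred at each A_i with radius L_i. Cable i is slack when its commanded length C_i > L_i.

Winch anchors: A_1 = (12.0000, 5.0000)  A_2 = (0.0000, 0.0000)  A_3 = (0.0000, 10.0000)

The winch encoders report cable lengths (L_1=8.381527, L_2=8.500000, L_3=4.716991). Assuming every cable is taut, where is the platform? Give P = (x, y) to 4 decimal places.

expand ‖A_i−P‖²=L_i² and subtract eq 1 (c_i ≔ ‖A_i‖²−L_i²)
c_1 = 144.0000+25.0000−70.2500 = 98.7500
eq1−eq2 → [24.0000  10.0000]·P = 171.0000
eq1−eq3 → [24.0000  -10.0000]·P = 21.0000
2×2 solve → P = (4.0000, 7.5000)

(4.0000, 7.5000)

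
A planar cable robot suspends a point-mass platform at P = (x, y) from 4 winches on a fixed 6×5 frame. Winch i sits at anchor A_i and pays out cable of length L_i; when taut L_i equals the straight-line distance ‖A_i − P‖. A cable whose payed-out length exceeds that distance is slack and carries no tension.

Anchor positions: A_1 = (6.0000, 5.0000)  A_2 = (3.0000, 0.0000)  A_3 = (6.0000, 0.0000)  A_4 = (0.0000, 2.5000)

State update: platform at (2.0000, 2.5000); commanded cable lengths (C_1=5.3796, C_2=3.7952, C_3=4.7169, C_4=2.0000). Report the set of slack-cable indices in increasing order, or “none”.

cable 1: √((4.0000)²+(2.5000)²)=4.7170, C_1=5.3796: slack
cable 2: √((1.0000)²+(-2.5000)²)=2.6926, C_2=3.7952: slack
cable 3: √((4.0000)²+(-2.5000)²)=4.7170, C_3=4.7169: taut
cable 4: √((-2.0000)²+(0.0000)²)=2.0000, C_4=2.0000: taut

1, 2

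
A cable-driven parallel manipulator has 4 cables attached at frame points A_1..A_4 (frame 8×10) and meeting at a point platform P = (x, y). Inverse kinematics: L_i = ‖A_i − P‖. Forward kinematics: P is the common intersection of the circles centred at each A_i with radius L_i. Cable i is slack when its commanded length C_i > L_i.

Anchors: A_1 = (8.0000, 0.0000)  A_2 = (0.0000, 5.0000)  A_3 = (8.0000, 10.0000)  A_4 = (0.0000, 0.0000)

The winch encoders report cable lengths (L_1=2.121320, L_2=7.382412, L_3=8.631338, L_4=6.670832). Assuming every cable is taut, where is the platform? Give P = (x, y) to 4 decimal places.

(6.5000, 1.5000)

expand ‖A_i−P‖²=L_i² and subtract eq 1 (k_i ≔ ‖A_i‖²−L_i²)
k_1 = 64.0000+0.0000−4.5000 = 59.5000
eq1−eq2 → [16.0000  -10.0000]·P = 89.0000
eq1−eq3 → [0.0000  -20.0000]·P = -30.0000
eq1−eq4 → [16.0000  0.0000]·P = 104.0000
2×2 solve → P = (6.5000, 1.5000)
check cable 4: ‖A_4−P‖² = 44.5000 ≈ L_4² = 44.5000 ✓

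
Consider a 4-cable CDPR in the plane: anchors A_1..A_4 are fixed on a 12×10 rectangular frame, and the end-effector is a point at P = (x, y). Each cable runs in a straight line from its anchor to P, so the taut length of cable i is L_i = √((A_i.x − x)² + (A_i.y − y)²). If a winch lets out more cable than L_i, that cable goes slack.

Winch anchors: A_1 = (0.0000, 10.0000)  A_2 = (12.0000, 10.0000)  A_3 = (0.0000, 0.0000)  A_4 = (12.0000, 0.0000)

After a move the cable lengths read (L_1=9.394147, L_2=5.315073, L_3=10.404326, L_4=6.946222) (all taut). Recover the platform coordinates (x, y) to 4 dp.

expand ‖A_i−P‖²=L_i² and subtract eq 1 (c_i ≔ ‖A_i‖²−L_i²)
c_1 = 0.0000+100.0000−88.2500 = 11.7500
eq1−eq2 → [-24.0000  0.0000]·P = -204.0000
eq1−eq3 → [0.0000  20.0000]·P = 120.0000
eq1−eq4 → [-24.0000  20.0000]·P = -84.0000
2×2 solve → P = (8.5000, 6.0000)
check cable 4: ‖A_4−P‖² = 48.2500 ≈ L_4² = 48.2500 ✓

(8.5000, 6.0000)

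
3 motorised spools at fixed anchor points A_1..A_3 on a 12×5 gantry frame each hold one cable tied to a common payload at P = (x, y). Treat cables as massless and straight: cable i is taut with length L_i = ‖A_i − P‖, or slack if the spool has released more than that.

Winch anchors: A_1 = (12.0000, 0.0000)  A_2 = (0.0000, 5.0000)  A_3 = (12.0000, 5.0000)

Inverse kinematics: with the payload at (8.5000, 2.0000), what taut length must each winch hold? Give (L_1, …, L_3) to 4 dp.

L_1: Δ = A_1−P = (3.5000, -2.0000) → ‖Δ‖ = √16.2500 = 4.0311
L_2: Δ = A_2−P = (-8.5000, 3.0000) → ‖Δ‖ = √81.2500 = 9.0139
L_3: Δ = A_3−P = (3.5000, 3.0000) → ‖Δ‖ = √21.2500 = 4.6098

(4.0311, 9.0139, 4.6098)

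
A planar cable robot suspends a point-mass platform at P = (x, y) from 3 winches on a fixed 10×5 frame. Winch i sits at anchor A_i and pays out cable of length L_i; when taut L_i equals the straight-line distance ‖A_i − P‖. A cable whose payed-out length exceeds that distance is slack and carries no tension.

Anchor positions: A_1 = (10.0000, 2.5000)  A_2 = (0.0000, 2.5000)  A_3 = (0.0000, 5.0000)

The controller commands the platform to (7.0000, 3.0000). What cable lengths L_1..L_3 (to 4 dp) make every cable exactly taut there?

L_1: Δ = A_1−P = (3.0000, -0.5000) → ‖Δ‖ = √9.2500 = 3.0414
L_2: Δ = A_2−P = (-7.0000, -0.5000) → ‖Δ‖ = √49.2500 = 7.0178
L_3: Δ = A_3−P = (-7.0000, 2.0000) → ‖Δ‖ = √53.0000 = 7.2801

(3.0414, 7.0178, 7.2801)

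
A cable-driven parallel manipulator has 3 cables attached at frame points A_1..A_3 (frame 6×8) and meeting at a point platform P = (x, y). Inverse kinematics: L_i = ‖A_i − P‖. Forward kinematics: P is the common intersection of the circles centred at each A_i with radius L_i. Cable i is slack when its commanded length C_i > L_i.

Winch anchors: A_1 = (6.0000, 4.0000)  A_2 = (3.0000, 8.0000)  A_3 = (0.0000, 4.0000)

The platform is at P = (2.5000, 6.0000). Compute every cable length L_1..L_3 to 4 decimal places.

L_1: Δ = A_1−P = (3.5000, -2.0000) → ‖Δ‖ = √16.2500 = 4.0311
L_2: Δ = A_2−P = (0.5000, 2.0000) → ‖Δ‖ = √4.2500 = 2.0616
L_3: Δ = A_3−P = (-2.5000, -2.0000) → ‖Δ‖ = √10.2500 = 3.2016

(4.0311, 2.0616, 3.2016)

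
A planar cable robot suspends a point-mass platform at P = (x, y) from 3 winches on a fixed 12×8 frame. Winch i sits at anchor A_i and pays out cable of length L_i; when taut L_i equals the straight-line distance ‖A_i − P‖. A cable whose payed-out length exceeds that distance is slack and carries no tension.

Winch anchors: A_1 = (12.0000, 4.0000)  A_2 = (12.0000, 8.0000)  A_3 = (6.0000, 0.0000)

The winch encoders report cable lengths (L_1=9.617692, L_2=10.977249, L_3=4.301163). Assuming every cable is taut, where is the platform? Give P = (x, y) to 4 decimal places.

circle eqns → linear via eq_j − eq_1; set q_j = A_j·A_j − L_j²
q_1 = 144.0000+16.0000−92.5000 = 67.5000
0.0000·x − 8.0000·y = q_1−q_2 = -20.0000
12.0000·x + 8.0000·y = q_1−q_3 = 50.0000
solve first two rows → x=2.5000, y=2.5000

(2.5000, 2.5000)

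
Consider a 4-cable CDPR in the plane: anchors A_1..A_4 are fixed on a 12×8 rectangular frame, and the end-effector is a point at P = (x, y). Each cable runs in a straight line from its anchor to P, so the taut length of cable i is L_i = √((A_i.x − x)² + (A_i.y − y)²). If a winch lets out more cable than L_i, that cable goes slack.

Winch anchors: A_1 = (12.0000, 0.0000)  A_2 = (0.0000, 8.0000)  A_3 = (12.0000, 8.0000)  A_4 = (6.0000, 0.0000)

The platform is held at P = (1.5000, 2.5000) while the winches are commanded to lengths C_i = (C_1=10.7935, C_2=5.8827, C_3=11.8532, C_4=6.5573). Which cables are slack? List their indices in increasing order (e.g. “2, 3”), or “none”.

cable 1: L_1 = ‖A_1−P‖ = 10.7935;  C_1 = 10.7935 → taut
cable 2: L_2 = ‖A_2−P‖ = 5.7009;  C_2 = 5.8827 → slack
cable 3: L_3 = ‖A_3−P‖ = 11.8533;  C_3 = 11.8532 → taut
cable 4: L_4 = ‖A_4−P‖ = 5.1478;  C_4 = 6.5573 → slack

2, 4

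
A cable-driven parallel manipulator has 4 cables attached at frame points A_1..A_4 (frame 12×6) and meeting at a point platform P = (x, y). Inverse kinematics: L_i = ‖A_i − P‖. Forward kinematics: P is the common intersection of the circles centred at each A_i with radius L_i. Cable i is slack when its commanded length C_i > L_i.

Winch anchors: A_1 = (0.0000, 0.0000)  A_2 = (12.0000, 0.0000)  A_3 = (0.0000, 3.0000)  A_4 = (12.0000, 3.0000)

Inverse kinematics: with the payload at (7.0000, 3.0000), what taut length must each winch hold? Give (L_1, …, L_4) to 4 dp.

(7.6158, 5.8310, 7.0000, 5.0000)

L_1 = √((0.0000−7.0000)² + (0.0000−3.0000)²) = 7.6158
L_2 = √((12.0000−7.0000)² + (0.0000−3.0000)²) = 5.8310
L_3 = √((0.0000−7.0000)² + (3.0000−3.0000)²) = 7.0000
L_4 = √((12.0000−7.0000)² + (3.0000−3.0000)²) = 5.0000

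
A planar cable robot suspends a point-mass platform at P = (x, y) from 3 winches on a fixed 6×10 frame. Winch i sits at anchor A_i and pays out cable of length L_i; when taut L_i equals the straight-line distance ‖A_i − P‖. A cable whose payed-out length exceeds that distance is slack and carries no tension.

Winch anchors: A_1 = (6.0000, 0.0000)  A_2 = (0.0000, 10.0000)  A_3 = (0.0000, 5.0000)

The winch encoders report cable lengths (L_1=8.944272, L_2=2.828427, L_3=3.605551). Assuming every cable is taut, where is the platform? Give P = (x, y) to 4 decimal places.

(2.0000, 8.0000)

each cable: (A_i−P)·(A_i−P) = L_i²; let c_i = ‖A_i‖²−L_i²
c_1 = 36.0000+0.0000−80.0000 = -44.0000
row 1: 12.0000x − 20.0000y = -136.0000  (c_2=92.0000)
row 2: 12.0000x − 10.0000y = -56.0000  (c_3=12.0000)
Cramer on rows 1–2 → x = 2.0000, y = 8.0000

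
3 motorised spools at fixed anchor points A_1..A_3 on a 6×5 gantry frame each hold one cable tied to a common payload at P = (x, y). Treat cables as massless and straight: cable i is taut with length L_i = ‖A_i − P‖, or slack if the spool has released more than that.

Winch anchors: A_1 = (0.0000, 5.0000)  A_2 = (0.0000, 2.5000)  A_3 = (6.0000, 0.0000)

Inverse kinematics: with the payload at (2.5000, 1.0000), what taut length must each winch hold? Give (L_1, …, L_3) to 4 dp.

(4.7170, 2.9155, 3.6401)

L_1 = √((0.0000−2.5000)² + (5.0000−1.0000)²) = 4.7170
L_2 = √((0.0000−2.5000)² + (2.5000−1.0000)²) = 2.9155
L_3 = √((6.0000−2.5000)² + (0.0000−1.0000)²) = 3.6401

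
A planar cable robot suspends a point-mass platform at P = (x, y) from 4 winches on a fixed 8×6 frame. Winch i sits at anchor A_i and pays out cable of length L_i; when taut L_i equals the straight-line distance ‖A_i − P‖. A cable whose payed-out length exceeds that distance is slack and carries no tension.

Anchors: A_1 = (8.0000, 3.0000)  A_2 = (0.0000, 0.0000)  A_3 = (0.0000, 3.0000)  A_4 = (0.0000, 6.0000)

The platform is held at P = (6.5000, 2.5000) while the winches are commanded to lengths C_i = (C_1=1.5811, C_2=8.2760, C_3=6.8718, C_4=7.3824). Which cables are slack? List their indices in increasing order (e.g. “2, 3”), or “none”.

2, 3

i=1: geometric 1.5811 vs commanded 1.5811 ⇒ taut
i=2: geometric 6.9642 vs commanded 8.2760 ⇒ slack
i=3: geometric 6.5192 vs commanded 6.8718 ⇒ slack
i=4: geometric 7.3824 vs commanded 7.3824 ⇒ taut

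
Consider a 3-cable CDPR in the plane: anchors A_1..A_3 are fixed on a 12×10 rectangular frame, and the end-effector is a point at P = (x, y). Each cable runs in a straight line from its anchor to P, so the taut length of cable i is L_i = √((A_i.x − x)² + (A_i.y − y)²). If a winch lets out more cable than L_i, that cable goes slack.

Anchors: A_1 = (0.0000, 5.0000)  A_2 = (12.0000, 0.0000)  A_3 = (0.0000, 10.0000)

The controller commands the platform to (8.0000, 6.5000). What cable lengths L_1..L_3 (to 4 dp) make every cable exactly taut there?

cable 1: Δx=-8.0000, Δy=-1.5000; L_1 = √(Δx²+Δy²) = 8.1394
cable 2: Δx=4.0000, Δy=-6.5000; L_2 = √(Δx²+Δy²) = 7.6322
cable 3: Δx=-8.0000, Δy=3.5000; L_3 = √(Δx²+Δy²) = 8.7321

(8.1394, 7.6322, 8.7321)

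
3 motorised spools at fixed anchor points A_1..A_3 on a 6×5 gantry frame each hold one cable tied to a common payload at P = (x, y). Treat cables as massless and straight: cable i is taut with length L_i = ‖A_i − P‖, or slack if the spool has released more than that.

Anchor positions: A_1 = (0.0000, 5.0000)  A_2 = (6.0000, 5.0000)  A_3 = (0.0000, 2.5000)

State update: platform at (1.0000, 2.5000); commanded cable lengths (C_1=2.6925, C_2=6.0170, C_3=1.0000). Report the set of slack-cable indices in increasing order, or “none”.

2

cable 1: L_1 = ‖A_1−P‖ = 2.6926;  C_1 = 2.6925 → taut
cable 2: L_2 = ‖A_2−P‖ = 5.5902;  C_2 = 6.0170 → slack
cable 3: L_3 = ‖A_3−P‖ = 1.0000;  C_3 = 1.0000 → taut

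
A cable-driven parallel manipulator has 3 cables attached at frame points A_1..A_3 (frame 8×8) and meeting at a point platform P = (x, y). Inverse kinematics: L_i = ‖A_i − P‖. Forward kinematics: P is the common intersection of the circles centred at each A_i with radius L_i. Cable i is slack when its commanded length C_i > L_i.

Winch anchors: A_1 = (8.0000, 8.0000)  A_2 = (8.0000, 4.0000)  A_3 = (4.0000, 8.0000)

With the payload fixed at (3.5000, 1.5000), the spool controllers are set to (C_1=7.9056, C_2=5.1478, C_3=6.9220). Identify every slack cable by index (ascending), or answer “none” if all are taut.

3

cable 1: √((4.5000)²+(6.5000)²)=7.9057, C_1=7.9056: taut
cable 2: √((4.5000)²+(2.5000)²)=5.1478, C_2=5.1478: taut
cable 3: √((0.5000)²+(6.5000)²)=6.5192, C_3=6.9220: slack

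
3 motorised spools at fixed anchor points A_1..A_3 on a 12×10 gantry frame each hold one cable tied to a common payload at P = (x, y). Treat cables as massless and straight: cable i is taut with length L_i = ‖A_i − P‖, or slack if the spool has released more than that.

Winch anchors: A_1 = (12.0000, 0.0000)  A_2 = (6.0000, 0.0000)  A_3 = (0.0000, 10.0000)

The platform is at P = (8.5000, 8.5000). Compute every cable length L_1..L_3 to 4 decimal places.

L_1 = √((12.0000−8.5000)² + (0.0000−8.5000)²) = 9.1924
L_2 = √((6.0000−8.5000)² + (0.0000−8.5000)²) = 8.8600
L_3 = √((0.0000−8.5000)² + (10.0000−8.5000)²) = 8.6313

(9.1924, 8.8600, 8.6313)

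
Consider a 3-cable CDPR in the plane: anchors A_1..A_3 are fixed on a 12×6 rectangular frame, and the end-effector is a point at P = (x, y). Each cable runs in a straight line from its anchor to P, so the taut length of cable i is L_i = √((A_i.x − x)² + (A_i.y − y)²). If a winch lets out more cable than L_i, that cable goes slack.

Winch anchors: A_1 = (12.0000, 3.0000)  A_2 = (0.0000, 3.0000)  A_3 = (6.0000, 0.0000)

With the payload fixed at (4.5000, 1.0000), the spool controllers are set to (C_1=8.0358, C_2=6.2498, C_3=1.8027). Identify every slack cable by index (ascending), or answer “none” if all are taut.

1, 2

cable 1: √((7.5000)²+(2.0000)²)=7.7621, C_1=8.0358: slack
cable 2: √((-4.5000)²+(2.0000)²)=4.9244, C_2=6.2498: slack
cable 3: √((1.5000)²+(-1.0000)²)=1.8028, C_3=1.8027: taut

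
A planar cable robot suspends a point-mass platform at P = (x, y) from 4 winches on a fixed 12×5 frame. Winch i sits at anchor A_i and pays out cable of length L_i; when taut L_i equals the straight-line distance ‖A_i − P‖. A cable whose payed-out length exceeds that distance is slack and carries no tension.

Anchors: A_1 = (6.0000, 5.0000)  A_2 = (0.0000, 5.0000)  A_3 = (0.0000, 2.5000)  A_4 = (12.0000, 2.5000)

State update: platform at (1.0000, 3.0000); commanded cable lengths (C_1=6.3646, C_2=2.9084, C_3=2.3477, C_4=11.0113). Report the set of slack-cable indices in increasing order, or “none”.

1, 2, 3

cable 1: √((5.0000)²+(2.0000)²)=5.3852, C_1=6.3646: slack
cable 2: √((-1.0000)²+(2.0000)²)=2.2361, C_2=2.9084: slack
cable 3: √((-1.0000)²+(-0.5000)²)=1.1180, C_3=2.3477: slack
cable 4: √((11.0000)²+(-0.5000)²)=11.0114, C_4=11.0113: taut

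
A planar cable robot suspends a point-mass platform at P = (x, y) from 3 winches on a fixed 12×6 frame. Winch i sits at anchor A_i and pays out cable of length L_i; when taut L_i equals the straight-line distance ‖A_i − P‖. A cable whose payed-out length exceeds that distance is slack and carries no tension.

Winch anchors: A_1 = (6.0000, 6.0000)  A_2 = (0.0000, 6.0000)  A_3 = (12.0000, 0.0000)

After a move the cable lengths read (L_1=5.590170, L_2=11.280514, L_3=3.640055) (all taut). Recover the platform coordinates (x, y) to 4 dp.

each cable: (A_i−P)·(A_i−P) = L_i²; let k_i = ‖A_i‖²−L_i²
k_1 = 36.0000+36.0000−31.2500 = 40.7500
row 1: 12.0000x + 0.0000y = 132.0000  (k_2=-91.2500)
row 2: -12.0000x + 12.0000y = -90.0000  (k_3=130.7500)
Cramer on rows 1–2 → x = 11.0000, y = 3.5000

(11.0000, 3.5000)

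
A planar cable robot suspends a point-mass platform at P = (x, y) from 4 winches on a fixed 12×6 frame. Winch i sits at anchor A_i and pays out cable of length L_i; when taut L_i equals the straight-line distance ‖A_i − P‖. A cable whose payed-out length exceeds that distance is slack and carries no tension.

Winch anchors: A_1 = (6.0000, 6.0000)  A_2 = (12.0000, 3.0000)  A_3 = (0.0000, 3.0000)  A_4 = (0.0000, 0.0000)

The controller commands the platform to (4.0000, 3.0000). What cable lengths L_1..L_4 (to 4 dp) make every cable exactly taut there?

(3.6056, 8.0000, 4.0000, 5.0000)

L_1: Δ = A_1−P = (2.0000, 3.0000) → ‖Δ‖ = √13.0000 = 3.6056
L_2: Δ = A_2−P = (8.0000, 0.0000) → ‖Δ‖ = √64.0000 = 8.0000
L_3: Δ = A_3−P = (-4.0000, 0.0000) → ‖Δ‖ = √16.0000 = 4.0000
L_4: Δ = A_4−P = (-4.0000, -3.0000) → ‖Δ‖ = √25.0000 = 5.0000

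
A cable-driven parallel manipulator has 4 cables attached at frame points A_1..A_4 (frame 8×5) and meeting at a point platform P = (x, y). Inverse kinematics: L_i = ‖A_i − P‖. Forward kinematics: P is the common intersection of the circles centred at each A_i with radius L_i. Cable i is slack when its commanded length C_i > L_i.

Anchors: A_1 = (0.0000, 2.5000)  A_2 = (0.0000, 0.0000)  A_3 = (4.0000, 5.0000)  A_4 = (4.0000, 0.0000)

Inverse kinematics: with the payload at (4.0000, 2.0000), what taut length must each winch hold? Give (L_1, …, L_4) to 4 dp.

cable 1: Δx=-4.0000, Δy=0.5000; L_1 = √(Δx²+Δy²) = 4.0311
cable 2: Δx=-4.0000, Δy=-2.0000; L_2 = √(Δx²+Δy²) = 4.4721
cable 3: Δx=0.0000, Δy=3.0000; L_3 = √(Δx²+Δy²) = 3.0000
cable 4: Δx=0.0000, Δy=-2.0000; L_4 = √(Δx²+Δy²) = 2.0000

(4.0311, 4.4721, 3.0000, 2.0000)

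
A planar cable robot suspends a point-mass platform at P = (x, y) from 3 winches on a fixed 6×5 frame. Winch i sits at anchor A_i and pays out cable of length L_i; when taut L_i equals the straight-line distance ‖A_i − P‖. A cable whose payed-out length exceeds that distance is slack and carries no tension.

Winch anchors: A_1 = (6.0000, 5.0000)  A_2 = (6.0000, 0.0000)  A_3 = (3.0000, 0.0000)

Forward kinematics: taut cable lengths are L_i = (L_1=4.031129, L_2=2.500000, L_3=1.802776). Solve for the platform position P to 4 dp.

(4.0000, 1.5000)

each cable: (A_i−P)·(A_i−P) = L_i²; let c_i = ‖A_i‖²−L_i²
c_1 = 36.0000+25.0000−16.2500 = 44.7500
row 1: 0.0000x + 10.0000y = 15.0000  (c_2=29.7500)
row 2: 6.0000x + 10.0000y = 39.0000  (c_3=5.7500)
Cramer on rows 1–2 → x = 4.0000, y = 1.5000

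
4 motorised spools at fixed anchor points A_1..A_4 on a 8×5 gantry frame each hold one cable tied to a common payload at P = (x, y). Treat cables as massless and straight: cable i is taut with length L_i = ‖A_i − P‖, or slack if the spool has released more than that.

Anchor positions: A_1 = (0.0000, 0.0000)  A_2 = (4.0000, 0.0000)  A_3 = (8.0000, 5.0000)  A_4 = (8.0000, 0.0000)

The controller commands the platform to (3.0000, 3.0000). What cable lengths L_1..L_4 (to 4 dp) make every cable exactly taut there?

(4.2426, 3.1623, 5.3852, 5.8310)

L_1: Δ = A_1−P = (-3.0000, -3.0000) → ‖Δ‖ = √18.0000 = 4.2426
L_2: Δ = A_2−P = (1.0000, -3.0000) → ‖Δ‖ = √10.0000 = 3.1623
L_3: Δ = A_3−P = (5.0000, 2.0000) → ‖Δ‖ = √29.0000 = 5.3852
L_4: Δ = A_4−P = (5.0000, -3.0000) → ‖Δ‖ = √34.0000 = 5.8310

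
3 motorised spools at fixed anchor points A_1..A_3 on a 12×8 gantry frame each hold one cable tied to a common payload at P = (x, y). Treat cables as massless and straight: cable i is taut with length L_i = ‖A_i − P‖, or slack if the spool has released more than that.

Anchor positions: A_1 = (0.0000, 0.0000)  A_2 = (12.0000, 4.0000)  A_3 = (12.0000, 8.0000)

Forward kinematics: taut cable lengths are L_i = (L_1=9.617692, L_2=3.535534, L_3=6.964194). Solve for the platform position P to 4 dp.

(9.5000, 1.5000)

each cable: (A_i−P)·(A_i−P) = L_i²; let q_i = ‖A_i‖²−L_i²
q_1 = 0.0000+0.0000−92.5000 = -92.5000
row 1: -24.0000x − 8.0000y = -240.0000  (q_2=147.5000)
row 2: -24.0000x − 16.0000y = -252.0000  (q_3=159.5000)
Cramer on rows 1–2 → x = 9.5000, y = 1.5000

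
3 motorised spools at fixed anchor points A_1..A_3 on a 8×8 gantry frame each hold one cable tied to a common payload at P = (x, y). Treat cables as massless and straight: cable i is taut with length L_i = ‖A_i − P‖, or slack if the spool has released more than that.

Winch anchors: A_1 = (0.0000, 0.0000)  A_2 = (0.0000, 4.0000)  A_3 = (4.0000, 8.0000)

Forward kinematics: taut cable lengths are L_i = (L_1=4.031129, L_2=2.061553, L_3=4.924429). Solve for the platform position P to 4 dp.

expand ‖A_i−P‖²=L_i² and subtract eq 1 (c_i ≔ ‖A_i‖²−L_i²)
c_1 = 0.0000+0.0000−16.2500 = -16.2500
eq1−eq2 → [0.0000  -8.0000]·P = -28.0000
eq1−eq3 → [-8.0000  -16.0000]·P = -72.0000
2×2 solve → P = (2.0000, 3.5000)

(2.0000, 3.5000)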